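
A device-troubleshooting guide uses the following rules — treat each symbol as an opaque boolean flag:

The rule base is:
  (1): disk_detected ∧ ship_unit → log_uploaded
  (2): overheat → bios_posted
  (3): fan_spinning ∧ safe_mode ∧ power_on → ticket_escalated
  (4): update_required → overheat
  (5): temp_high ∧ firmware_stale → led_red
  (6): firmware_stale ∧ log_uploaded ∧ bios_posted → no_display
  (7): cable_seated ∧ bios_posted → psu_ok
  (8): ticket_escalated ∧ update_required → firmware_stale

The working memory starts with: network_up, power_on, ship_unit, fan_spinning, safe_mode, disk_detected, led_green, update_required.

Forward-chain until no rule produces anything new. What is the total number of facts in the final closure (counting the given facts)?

14

Round 1 — (1), (3), (4), derive log_uploaded, ticket_escalated, overheat.
Round 2 — (2), (8), derive bios_posted, firmware_stale.
Round 3 — (6), derive no_display.
Closure: {bios_posted, disk_detected, fan_spinning, firmware_stale, led_green, log_uploaded, network_up, no_display, overheat, power_on, safe_mode, ship_unit, ticket_escalated, update_required} — 14 facts.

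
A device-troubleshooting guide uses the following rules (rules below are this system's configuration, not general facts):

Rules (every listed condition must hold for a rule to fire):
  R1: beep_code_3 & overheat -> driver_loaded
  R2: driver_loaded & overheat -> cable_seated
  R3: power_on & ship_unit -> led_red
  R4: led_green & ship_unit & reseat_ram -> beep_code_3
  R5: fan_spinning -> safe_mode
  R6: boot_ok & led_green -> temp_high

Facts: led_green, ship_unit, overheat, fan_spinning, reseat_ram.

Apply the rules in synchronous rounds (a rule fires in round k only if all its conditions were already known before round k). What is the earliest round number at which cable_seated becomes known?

3

Round 1 — R4, R5, derive beep_code_3, safe_mode.
Round 2 — R1, derive driver_loaded.
Round 3 — R2, derive cable_seated.
cable_seated first appears in round 3.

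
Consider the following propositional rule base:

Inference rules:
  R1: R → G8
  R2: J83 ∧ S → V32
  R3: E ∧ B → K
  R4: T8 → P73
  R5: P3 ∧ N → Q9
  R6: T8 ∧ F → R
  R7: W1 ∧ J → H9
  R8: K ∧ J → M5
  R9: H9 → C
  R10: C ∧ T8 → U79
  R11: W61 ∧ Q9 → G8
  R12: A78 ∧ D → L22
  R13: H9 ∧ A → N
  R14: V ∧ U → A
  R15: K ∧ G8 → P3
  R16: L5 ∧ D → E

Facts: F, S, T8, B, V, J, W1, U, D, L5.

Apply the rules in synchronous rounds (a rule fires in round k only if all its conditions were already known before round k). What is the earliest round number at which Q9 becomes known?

4

Round 1: R4 [T8 → P73]; R6 [T8 ∧ F → R]; R7 [W1 ∧ J → H9]; R14 [V ∧ U → A]; R16 [L5 ∧ D → E]. Adds P73, R, H9, A, E.
Round 2: R1 [R → G8]; R3 [E ∧ B → K]; R9 [H9 → C]; R13 [H9 ∧ A → N]. Adds G8, K, C, N.
Round 3: R8 [K ∧ J → M5]; R10 [C ∧ T8 → U79]; R15 [K ∧ G8 → P3]. Adds M5, U79, P3.
Round 4: R5 [P3 ∧ N → Q9]. Adds Q9.
Q9 first appears in round 4.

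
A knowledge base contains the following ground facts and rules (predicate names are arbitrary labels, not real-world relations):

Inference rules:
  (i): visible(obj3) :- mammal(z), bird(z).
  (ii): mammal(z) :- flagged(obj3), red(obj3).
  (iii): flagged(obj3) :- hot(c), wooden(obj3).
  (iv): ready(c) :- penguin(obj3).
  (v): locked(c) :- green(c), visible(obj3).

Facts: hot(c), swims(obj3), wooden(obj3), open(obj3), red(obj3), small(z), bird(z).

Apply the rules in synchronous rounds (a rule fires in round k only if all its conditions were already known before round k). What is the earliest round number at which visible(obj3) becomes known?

3

Round 1: (iii) [flagged(obj3) :- hot(c), wooden(obj3).]. New: flagged(obj3).
Round 2: (ii) [mammal(z) :- flagged(obj3), red(obj3).]. New: mammal(z).
Round 3: (i) [visible(obj3) :- mammal(z), bird(z).]. New: visible(obj3).
visible(obj3) first appears in round 3.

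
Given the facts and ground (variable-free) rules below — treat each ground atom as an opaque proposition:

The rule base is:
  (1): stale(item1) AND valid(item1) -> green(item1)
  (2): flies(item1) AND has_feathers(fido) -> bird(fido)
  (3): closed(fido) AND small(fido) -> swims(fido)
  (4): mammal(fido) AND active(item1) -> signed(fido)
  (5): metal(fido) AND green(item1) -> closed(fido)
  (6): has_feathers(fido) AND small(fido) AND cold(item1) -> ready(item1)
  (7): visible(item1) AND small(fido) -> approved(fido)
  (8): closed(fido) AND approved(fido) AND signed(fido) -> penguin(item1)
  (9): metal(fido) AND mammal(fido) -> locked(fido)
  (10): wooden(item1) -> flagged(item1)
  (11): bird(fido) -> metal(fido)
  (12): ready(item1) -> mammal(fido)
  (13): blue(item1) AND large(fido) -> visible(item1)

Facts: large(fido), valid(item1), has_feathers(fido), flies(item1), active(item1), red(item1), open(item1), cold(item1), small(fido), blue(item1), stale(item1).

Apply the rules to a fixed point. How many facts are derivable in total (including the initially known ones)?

23

Round 1: (1) [stale(item1) AND valid(item1) -> green(item1)]; (2) [flies(item1) AND has_feathers(fido) -> bird(fido)]; (6) [has_feathers(fido) AND small(fido) AND cold(item1) -> ready(item1)]; (13) [blue(item1) AND large(fido) -> visible(item1)]. Adds green(item1), bird(fido), ready(item1), visible(item1).
Round 2: (7) [visible(item1) AND small(fido) -> approved(fido)]; (11) [bird(fido) -> metal(fido)]; (12) [ready(item1) -> mammal(fido)]. Adds approved(fido), metal(fido), mammal(fido).
Round 3: (4) [mammal(fido) AND active(item1) -> signed(fido)]; (5) [metal(fido) AND green(item1) -> closed(fido)]; (9) [metal(fido) AND mammal(fido) -> locked(fido)]. Adds signed(fido), closed(fido), locked(fido).
Round 4: (3) [closed(fido) AND small(fido) -> swims(fido)]; (8) [closed(fido) AND approved(fido) AND signed(fido) -> penguin(item1)]. Adds swims(fido), penguin(item1).
Closure: {active(item1), approved(fido), bird(fido), blue(item1), closed(fido), cold(item1), flies(item1), green(item1), has_feathers(fido), large(fido), locked(fido), mammal(fido), metal(fido), open(item1), penguin(item1), ready(item1), red(item1), signed(fido), small(fido), stale(item1), swims(fido), valid(item1), visible(item1)} — 23 facts.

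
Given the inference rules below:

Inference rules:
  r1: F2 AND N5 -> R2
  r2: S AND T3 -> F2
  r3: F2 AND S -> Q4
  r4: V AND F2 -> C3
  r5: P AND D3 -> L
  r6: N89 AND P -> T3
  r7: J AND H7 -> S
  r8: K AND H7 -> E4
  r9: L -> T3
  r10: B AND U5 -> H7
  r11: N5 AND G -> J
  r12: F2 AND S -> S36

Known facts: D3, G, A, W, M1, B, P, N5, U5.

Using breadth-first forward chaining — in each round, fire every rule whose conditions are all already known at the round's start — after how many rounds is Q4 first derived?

[1] r5 [P AND D3 -> L]; r10 [B AND U5 -> H7]; r11 [N5 AND G -> J]. ⇒ new: L, H7, J.
[2] r7 [J AND H7 -> S]; r9 [L -> T3]. ⇒ new: S, T3.
[3] r2 [S AND T3 -> F2]. ⇒ new: F2.
[4] r1 [F2 AND N5 -> R2]; r3 [F2 AND S -> Q4]; r12 [F2 AND S -> S36]. ⇒ new: R2, Q4, S36.
Q4 first appears in round 4.

4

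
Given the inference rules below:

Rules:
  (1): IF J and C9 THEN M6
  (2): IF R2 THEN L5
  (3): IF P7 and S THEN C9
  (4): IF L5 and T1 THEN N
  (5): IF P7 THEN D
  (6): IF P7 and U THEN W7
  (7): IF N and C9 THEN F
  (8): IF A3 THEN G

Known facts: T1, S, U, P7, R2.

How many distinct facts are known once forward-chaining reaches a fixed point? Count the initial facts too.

11

Round 1 — (2), (3), (5), (6), derive L5, C9, D, W7.
Round 2 — (4), derive N.
Round 3 — (7), derive F.
Closure: {C9, D, F, L5, N, P7, R2, S, T1, U, W7} — 11 facts.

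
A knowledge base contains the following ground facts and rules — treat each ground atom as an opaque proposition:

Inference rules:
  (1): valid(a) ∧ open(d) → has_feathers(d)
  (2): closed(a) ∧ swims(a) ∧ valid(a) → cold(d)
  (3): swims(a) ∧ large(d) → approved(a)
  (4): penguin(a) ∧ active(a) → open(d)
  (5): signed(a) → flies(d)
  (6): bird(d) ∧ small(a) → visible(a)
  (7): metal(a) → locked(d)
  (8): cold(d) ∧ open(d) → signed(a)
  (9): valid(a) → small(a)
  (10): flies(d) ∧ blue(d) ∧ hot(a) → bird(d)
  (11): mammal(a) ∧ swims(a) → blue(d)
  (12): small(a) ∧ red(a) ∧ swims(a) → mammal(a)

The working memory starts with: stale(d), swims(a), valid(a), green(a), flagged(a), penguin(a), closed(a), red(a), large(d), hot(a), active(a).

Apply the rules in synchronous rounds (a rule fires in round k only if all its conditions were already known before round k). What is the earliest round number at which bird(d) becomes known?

Round 1: (2) [closed(a) ∧ swims(a) ∧ valid(a) → cold(d)]; (3) [swims(a) ∧ large(d) → approved(a)]; (4) [penguin(a) ∧ active(a) → open(d)]; (9) [valid(a) → small(a)]. New: cold(d), approved(a), open(d), small(a).
Round 2: (1) [valid(a) ∧ open(d) → has_feathers(d)]; (8) [cold(d) ∧ open(d) → signed(a)]; (12) [small(a) ∧ red(a) ∧ swims(a) → mammal(a)]. New: has_feathers(d), signed(a), mammal(a).
Round 3: (5) [signed(a) → flies(d)]; (11) [mammal(a) ∧ swims(a) → blue(d)]. New: flies(d), blue(d).
Round 4: (10) [flies(d) ∧ blue(d) ∧ hot(a) → bird(d)]. New: bird(d).
bird(d) first appears in round 4.

4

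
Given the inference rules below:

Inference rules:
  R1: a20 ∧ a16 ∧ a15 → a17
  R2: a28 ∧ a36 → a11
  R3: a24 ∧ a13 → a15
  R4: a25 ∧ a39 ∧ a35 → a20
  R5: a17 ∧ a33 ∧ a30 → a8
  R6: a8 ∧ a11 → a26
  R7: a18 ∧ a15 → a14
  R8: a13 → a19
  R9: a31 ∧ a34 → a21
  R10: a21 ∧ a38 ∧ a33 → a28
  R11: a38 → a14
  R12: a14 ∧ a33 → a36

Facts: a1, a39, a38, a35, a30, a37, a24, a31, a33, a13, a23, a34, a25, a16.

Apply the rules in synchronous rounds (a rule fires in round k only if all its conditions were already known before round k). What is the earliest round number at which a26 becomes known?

4

Round 1 — R3, R4, R8, R9, R11, derive a15, a20, a19, a21, a14.
Round 2 — R1, R10, R12, derive a17, a28, a36.
Round 3 — R2, R5, derive a11, a8.
Round 4 — R6, derive a26.
a26 first appears in round 4.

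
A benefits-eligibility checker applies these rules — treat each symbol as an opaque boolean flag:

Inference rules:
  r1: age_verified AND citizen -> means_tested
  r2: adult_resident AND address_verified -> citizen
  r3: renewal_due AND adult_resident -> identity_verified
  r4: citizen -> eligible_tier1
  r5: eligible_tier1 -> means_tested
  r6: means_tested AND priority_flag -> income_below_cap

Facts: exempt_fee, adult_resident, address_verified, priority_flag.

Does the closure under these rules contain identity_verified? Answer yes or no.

Round 1: r2 [adult_resident AND address_verified -> citizen]. New: citizen.
Round 2: r4 [citizen -> eligible_tier1]. New: eligible_tier1.
Round 3: r5 [eligible_tier1 -> means_tested]. New: means_tested.
Round 4: r6 [means_tested AND priority_flag -> income_below_cap]. New: income_below_cap.
Fixed point reached. identity_verified is concluded only by r3; r3 needs renewal_due (never derived).

no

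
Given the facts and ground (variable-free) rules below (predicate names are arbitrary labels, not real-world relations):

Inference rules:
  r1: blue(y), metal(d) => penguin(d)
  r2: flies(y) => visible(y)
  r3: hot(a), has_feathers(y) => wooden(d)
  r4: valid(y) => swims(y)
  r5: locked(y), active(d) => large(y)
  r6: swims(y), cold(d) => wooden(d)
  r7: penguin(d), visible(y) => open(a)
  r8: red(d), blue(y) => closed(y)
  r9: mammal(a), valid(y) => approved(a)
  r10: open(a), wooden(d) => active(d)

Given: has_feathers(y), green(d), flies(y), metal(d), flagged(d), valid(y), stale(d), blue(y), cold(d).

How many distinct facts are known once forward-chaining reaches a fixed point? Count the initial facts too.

15

[1] r1 [blue(y), metal(d) => penguin(d)]; r2 [flies(y) => visible(y)]; r4 [valid(y) => swims(y)]. ⇒ new: penguin(d), visible(y), swims(y).
[2] r6 [swims(y), cold(d) => wooden(d)]; r7 [penguin(d), visible(y) => open(a)]. ⇒ new: wooden(d), open(a).
[3] r10 [open(a), wooden(d) => active(d)]. ⇒ new: active(d).
Closure: {active(d), blue(y), cold(d), flagged(d), flies(y), green(d), has_feathers(y), metal(d), open(a), penguin(d), stale(d), swims(y), valid(y), visible(y), wooden(d)} — 15 facts.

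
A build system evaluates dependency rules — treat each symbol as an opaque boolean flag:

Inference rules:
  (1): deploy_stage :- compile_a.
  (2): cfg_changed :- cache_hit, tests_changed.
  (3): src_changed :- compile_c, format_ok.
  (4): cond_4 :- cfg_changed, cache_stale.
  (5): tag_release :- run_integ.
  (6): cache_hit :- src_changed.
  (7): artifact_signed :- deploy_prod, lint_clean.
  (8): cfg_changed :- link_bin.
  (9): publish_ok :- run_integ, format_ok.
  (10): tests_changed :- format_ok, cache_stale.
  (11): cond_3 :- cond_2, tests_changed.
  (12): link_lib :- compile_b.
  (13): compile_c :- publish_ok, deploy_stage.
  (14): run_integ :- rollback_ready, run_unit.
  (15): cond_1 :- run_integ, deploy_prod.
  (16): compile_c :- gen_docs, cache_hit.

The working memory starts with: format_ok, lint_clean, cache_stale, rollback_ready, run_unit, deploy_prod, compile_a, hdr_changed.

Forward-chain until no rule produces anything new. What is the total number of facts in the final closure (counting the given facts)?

Round 1: (1) [deploy_stage :- compile_a.]; (7) [artifact_signed :- deploy_prod, lint_clean.]; (10) [tests_changed :- format_ok, cache_stale.]; (14) [run_integ :- rollback_ready, run_unit.]. Adds deploy_stage, artifact_signed, tests_changed, run_integ.
Round 2: (5) [tag_release :- run_integ.]; (9) [publish_ok :- run_integ, format_ok.]; (15) [cond_1 :- run_integ, deploy_prod.]. Adds tag_release, publish_ok, cond_1.
Round 3: (13) [compile_c :- publish_ok, deploy_stage.]. Adds compile_c.
Round 4: (3) [src_changed :- compile_c, format_ok.]. Adds src_changed.
Round 5: (6) [cache_hit :- src_changed.]. Adds cache_hit.
Round 6: (2) [cfg_changed :- cache_hit, tests_changed.]. Adds cfg_changed.
Round 7: (4) [cond_4 :- cfg_changed, cache_stale.]. Adds cond_4.
Closure: {artifact_signed, cache_hit, cache_stale, cfg_changed, compile_a, compile_c, cond_1, cond_4, deploy_prod, deploy_stage, format_ok, hdr_changed, lint_clean, publish_ok, rollback_ready, run_integ, run_unit, src_changed, tag_release, tests_changed} — 20 facts.

20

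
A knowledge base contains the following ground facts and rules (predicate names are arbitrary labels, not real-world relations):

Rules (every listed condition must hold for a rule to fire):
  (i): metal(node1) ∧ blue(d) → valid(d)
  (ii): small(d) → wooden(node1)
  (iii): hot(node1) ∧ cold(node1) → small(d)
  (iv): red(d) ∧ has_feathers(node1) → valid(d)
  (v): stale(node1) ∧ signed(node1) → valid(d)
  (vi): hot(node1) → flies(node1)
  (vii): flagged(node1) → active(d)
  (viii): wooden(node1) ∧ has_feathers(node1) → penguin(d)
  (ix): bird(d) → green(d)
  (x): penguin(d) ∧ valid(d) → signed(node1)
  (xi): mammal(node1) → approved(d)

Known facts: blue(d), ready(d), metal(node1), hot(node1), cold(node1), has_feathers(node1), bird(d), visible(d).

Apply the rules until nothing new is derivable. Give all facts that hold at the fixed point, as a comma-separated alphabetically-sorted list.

bird(d), blue(d), cold(node1), flies(node1), green(d), has_feathers(node1), hot(node1), metal(node1), penguin(d), ready(d), signed(node1), small(d), valid(d), visible(d), wooden(node1)

Round 1 fires (i), (iii), (vi), (ix), giving valid(d), small(d), flies(node1), green(d).
Round 2 fires (ii), giving wooden(node1).
Round 3 fires (viii), giving penguin(d).
Round 4 fires (x), giving signed(node1).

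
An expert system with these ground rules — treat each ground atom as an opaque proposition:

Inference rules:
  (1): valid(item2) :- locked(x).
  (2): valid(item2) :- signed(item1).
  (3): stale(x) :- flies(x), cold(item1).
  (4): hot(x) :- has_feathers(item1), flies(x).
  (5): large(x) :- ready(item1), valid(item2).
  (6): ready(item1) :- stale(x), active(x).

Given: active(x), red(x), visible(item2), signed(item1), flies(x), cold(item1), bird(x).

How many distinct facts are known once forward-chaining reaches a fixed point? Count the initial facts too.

11

Round 1: (2) [valid(item2) :- signed(item1).]; (3) [stale(x) :- flies(x), cold(item1).]. New: valid(item2), stale(x).
Round 2: (6) [ready(item1) :- stale(x), active(x).]. New: ready(item1).
Round 3: (5) [large(x) :- ready(item1), valid(item2).]. New: large(x).
Closure: {active(x), bird(x), cold(item1), flies(x), large(x), ready(item1), red(x), signed(item1), stale(x), valid(item2), visible(item2)} — 11 facts.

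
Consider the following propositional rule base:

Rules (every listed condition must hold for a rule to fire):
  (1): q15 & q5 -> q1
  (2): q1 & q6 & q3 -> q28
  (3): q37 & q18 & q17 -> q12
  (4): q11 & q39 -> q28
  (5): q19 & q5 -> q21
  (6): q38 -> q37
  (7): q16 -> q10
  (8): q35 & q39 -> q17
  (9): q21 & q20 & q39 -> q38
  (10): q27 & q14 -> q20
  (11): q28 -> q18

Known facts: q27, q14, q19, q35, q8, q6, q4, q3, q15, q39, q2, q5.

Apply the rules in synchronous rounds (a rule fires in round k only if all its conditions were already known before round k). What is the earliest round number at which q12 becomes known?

4

Round 1 fires (1), (5), (8), (10), giving q1, q21, q17, q20.
Round 2 fires (2), (9), giving q28, q38.
Round 3 fires (6), (11), giving q37, q18.
Round 4 fires (3), giving q12.
q12 first appears in round 4.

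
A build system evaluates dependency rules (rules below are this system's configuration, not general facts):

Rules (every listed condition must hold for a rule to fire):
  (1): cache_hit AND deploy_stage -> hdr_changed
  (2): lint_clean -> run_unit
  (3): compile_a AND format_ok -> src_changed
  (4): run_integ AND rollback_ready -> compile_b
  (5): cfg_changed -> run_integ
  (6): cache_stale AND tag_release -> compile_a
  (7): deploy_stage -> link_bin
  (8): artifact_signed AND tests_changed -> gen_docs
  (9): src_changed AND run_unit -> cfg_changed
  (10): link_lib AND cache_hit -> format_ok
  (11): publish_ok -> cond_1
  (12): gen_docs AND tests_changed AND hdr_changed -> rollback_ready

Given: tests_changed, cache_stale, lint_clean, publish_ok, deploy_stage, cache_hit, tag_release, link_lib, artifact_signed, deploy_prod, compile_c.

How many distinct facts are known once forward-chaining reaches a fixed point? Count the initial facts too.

Round 1 fires (1), (2), (6), (7), (8), (10), (11), giving hdr_changed, run_unit, compile_a, link_bin, gen_docs, format_ok, cond_1.
Round 2 fires (3), (12), giving src_changed, rollback_ready.
Round 3 fires (9), giving cfg_changed.
Round 4 fires (5), giving run_integ.
Round 5 fires (4), giving compile_b.
Closure: {artifact_signed, cache_hit, cache_stale, cfg_changed, compile_a, compile_b, compile_c, cond_1, deploy_prod, deploy_stage, format_ok, gen_docs, hdr_changed, link_bin, link_lib, lint_clean, publish_ok, rollback_ready, run_integ, run_unit, src_changed, tag_release, tests_changed} — 23 facts.

23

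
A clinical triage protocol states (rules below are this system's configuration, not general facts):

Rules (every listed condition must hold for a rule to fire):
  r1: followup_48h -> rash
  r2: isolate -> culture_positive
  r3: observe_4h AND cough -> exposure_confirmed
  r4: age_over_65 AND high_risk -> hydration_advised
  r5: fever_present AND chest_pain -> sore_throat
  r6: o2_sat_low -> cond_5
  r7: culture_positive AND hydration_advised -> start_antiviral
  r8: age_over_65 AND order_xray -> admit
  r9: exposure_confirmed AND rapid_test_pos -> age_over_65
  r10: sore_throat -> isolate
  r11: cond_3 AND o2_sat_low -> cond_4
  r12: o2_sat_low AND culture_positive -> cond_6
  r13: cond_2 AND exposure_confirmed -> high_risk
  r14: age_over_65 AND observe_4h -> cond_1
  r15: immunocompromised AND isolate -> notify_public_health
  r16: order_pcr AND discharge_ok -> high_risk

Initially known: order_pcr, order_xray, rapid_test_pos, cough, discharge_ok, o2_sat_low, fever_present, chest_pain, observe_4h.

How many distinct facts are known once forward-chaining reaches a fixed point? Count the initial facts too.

21

[1] r3 [observe_4h AND cough -> exposure_confirmed]; r5 [fever_present AND chest_pain -> sore_throat]; r6 [o2_sat_low -> cond_5]; r16 [order_pcr AND discharge_ok -> high_risk]. ⇒ new: exposure_confirmed, sore_throat, cond_5, high_risk.
[2] r9 [exposure_confirmed AND rapid_test_pos -> age_over_65]; r10 [sore_throat -> isolate]. ⇒ new: age_over_65, isolate.
[3] r2 [isolate -> culture_positive]; r4 [age_over_65 AND high_risk -> hydration_advised]; r8 [age_over_65 AND order_xray -> admit]; r14 [age_over_65 AND observe_4h -> cond_1]. ⇒ new: culture_positive, hydration_advised, admit, cond_1.
[4] r7 [culture_positive AND hydration_advised -> start_antiviral]; r12 [o2_sat_low AND culture_positive -> cond_6]. ⇒ new: start_antiviral, cond_6.
Closure: {admit, age_over_65, chest_pain, cond_1, cond_5, cond_6, cough, culture_positive, discharge_ok, exposure_confirmed, fever_present, high_risk, hydration_advised, isolate, o2_sat_low, observe_4h, order_pcr, order_xray, rapid_test_pos, sore_throat, start_antiviral} — 21 facts.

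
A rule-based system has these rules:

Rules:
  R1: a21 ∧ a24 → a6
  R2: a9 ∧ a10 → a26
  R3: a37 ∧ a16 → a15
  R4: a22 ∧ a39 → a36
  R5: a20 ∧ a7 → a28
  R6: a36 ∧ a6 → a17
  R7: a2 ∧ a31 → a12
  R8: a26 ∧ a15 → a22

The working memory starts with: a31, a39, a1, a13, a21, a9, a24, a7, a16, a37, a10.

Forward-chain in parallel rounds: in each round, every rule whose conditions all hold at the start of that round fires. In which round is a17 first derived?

4

[1] R1 [a21 ∧ a24 → a6]; R2 [a9 ∧ a10 → a26]; R3 [a37 ∧ a16 → a15]. ⇒ new: a6, a26, a15.
[2] R8 [a26 ∧ a15 → a22]. ⇒ new: a22.
[3] R4 [a22 ∧ a39 → a36]. ⇒ new: a36.
[4] R6 [a36 ∧ a6 → a17]. ⇒ new: a17.
a17 first appears in round 4.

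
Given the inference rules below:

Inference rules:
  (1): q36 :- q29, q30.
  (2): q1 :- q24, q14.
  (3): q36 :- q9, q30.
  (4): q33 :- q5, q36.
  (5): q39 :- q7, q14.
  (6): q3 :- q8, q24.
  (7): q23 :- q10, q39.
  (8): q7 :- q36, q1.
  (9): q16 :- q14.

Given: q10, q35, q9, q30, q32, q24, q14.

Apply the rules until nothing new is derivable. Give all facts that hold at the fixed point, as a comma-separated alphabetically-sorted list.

Round 1 — (2), (3), (9), derive q1, q36, q16.
Round 2 — (8), derive q7.
Round 3 — (5), derive q39.
Round 4 — (7), derive q23.

q1, q10, q14, q16, q23, q24, q30, q32, q35, q36, q39, q7, q9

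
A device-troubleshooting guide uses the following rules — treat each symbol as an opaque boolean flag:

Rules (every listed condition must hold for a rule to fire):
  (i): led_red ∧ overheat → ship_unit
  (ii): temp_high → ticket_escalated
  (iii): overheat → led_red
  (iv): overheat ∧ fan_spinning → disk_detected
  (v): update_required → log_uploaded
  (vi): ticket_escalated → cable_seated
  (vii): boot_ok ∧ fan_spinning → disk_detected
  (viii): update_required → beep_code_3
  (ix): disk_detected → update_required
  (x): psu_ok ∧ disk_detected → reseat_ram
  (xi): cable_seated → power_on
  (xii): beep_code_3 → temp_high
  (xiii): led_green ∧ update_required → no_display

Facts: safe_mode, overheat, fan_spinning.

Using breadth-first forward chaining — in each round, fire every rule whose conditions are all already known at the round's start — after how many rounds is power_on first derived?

Round 1: (iii) [overheat → led_red]; (iv) [overheat ∧ fan_spinning → disk_detected]. Adds led_red, disk_detected.
Round 2: (i) [led_red ∧ overheat → ship_unit]; (ix) [disk_detected → update_required]. Adds ship_unit, update_required.
Round 3: (v) [update_required → log_uploaded]; (viii) [update_required → beep_code_3]. Adds log_uploaded, beep_code_3.
Round 4: (xii) [beep_code_3 → temp_high]. Adds temp_high.
Round 5: (ii) [temp_high → ticket_escalated]. Adds ticket_escalated.
Round 6: (vi) [ticket_escalated → cable_seated]. Adds cable_seated.
Round 7: (xi) [cable_seated → power_on]. Adds power_on.
power_on first appears in round 7.

7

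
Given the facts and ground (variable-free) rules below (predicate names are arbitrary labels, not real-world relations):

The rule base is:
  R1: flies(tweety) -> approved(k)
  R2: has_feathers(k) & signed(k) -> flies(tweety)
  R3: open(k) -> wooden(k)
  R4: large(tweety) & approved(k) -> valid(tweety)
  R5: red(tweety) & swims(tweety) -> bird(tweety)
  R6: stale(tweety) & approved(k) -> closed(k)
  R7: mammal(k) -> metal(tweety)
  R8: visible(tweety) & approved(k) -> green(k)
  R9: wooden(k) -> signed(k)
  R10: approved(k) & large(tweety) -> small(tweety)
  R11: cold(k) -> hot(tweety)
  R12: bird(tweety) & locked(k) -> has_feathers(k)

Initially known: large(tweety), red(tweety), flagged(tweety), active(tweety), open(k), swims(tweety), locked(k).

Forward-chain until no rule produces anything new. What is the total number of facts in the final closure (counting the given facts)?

Round 1: R3 [open(k) -> wooden(k)]; R5 [red(tweety) & swims(tweety) -> bird(tweety)]. Adds wooden(k), bird(tweety).
Round 2: R9 [wooden(k) -> signed(k)]; R12 [bird(tweety) & locked(k) -> has_feathers(k)]. Adds signed(k), has_feathers(k).
Round 3: R2 [has_feathers(k) & signed(k) -> flies(tweety)]. Adds flies(tweety).
Round 4: R1 [flies(tweety) -> approved(k)]. Adds approved(k).
Round 5: R4 [large(tweety) & approved(k) -> valid(tweety)]; R10 [approved(k) & large(tweety) -> small(tweety)]. Adds valid(tweety), small(tweety).
Closure: {active(tweety), approved(k), bird(tweety), flagged(tweety), flies(tweety), has_feathers(k), large(tweety), locked(k), open(k), red(tweety), signed(k), small(tweety), swims(tweety), valid(tweety), wooden(k)} — 15 facts.

15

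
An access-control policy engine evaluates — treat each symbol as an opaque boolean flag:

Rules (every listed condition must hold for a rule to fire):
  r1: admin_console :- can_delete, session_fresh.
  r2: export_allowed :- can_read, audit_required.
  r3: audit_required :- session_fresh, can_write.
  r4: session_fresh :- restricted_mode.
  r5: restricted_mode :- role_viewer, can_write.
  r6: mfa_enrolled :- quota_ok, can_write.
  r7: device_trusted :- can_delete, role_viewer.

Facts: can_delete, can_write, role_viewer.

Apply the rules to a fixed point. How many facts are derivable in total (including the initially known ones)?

8

Round 1: r5 [restricted_mode :- role_viewer, can_write.]; r7 [device_trusted :- can_delete, role_viewer.]. New: restricted_mode, device_trusted.
Round 2: r4 [session_fresh :- restricted_mode.]. New: session_fresh.
Round 3: r1 [admin_console :- can_delete, session_fresh.]; r3 [audit_required :- session_fresh, can_write.]. New: admin_console, audit_required.
Closure: {admin_console, audit_required, can_delete, can_write, device_trusted, restricted_mode, role_viewer, session_fresh} — 8 facts.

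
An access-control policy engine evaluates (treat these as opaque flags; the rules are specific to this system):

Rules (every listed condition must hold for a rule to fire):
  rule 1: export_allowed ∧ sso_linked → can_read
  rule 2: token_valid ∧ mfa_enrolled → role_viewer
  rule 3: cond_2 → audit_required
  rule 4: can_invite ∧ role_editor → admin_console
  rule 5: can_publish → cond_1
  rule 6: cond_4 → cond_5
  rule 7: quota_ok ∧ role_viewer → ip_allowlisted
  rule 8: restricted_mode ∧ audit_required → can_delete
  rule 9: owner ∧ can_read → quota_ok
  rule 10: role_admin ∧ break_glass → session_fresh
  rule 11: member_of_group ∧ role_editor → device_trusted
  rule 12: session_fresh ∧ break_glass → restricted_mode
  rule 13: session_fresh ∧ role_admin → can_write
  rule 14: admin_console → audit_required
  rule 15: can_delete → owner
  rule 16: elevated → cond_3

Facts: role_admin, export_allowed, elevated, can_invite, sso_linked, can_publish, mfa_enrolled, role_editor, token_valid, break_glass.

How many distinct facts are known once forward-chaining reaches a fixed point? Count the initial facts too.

Round 1 — rule 1, rule 2, rule 4, rule 5, rule 10, rule 16, derive can_read, role_viewer, admin_console, cond_1, session_fresh, cond_3.
Round 2 — rule 12, rule 13, rule 14, derive restricted_mode, can_write, audit_required.
Round 3 — rule 8, derive can_delete.
Round 4 — rule 15, derive owner.
Round 5 — rule 9, derive quota_ok.
Round 6 — rule 7, derive ip_allowlisted.
Closure: {admin_console, audit_required, break_glass, can_delete, can_invite, can_publish, can_read, can_write, cond_1, cond_3, elevated, export_allowed, ip_allowlisted, mfa_enrolled, owner, quota_ok, restricted_mode, role_admin, role_editor, role_viewer, session_fresh, sso_linked, token_valid} — 23 facts.

23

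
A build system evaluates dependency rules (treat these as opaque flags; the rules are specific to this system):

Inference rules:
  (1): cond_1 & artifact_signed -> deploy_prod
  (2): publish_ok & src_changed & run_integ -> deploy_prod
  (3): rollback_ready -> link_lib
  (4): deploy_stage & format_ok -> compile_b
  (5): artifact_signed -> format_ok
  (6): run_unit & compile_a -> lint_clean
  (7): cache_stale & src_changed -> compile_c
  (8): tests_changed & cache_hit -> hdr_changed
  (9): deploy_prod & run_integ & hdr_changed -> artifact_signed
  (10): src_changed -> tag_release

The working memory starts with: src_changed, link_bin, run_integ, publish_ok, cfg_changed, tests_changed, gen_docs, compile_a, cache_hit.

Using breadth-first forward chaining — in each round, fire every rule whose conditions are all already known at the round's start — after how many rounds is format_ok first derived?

Round 1 fires (2), (8), (10), giving deploy_prod, hdr_changed, tag_release.
Round 2 fires (9), giving artifact_signed.
Round 3 fires (5), giving format_ok.
format_ok first appears in round 3.

3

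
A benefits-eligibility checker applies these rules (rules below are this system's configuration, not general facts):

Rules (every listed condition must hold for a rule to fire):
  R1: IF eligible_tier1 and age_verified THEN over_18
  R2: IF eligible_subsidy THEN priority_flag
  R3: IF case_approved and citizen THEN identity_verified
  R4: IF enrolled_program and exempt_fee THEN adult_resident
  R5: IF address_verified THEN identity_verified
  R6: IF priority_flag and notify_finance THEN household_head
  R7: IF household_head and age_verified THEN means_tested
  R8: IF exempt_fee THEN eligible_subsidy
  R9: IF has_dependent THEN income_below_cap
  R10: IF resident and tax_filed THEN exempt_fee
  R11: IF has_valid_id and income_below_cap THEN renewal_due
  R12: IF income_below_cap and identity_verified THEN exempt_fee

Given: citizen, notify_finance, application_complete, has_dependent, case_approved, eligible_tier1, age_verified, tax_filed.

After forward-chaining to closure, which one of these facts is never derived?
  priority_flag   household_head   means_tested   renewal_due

renewal_due

[1] R1 [IF eligible_tier1 and age_verified THEN over_18]; R3 [IF case_approved and citizen THEN identity_verified]; R9 [IF has_dependent THEN income_below_cap]. ⇒ new: over_18, identity_verified, income_below_cap.
[2] R12 [IF income_below_cap and identity_verified THEN exempt_fee]. ⇒ new: exempt_fee.
[3] R8 [IF exempt_fee THEN eligible_subsidy]. ⇒ new: eligible_subsidy.
[4] R2 [IF eligible_subsidy THEN priority_flag]. ⇒ new: priority_flag.
[5] R6 [IF priority_flag and notify_finance THEN household_head]. ⇒ new: household_head.
[6] R7 [IF household_head and age_verified THEN means_tested]. ⇒ new: means_tested.
Derived: priority_flag (round 4), means_tested (round 6), household_head (round 5). renewal_due never appears in any round.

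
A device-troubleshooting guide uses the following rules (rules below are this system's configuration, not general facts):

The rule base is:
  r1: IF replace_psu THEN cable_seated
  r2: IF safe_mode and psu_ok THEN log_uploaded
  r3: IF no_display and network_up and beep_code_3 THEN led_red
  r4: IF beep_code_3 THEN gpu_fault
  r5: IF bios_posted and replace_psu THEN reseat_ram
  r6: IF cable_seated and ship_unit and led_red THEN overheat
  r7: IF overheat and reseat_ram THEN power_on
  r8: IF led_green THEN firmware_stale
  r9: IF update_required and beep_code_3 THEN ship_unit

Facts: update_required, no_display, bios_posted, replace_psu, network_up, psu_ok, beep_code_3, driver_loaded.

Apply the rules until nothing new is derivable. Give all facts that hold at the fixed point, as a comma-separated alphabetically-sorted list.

beep_code_3, bios_posted, cable_seated, driver_loaded, gpu_fault, led_red, network_up, no_display, overheat, power_on, psu_ok, replace_psu, reseat_ram, ship_unit, update_required

Round 1: r1 [IF replace_psu THEN cable_seated]; r3 [IF no_display and network_up and beep_code_3 THEN led_red]; r4 [IF beep_code_3 THEN gpu_fault]; r5 [IF bios_posted and replace_psu THEN reseat_ram]; r9 [IF update_required and beep_code_3 THEN ship_unit]. Adds cable_seated, led_red, gpu_fault, reseat_ram, ship_unit.
Round 2: r6 [IF cable_seated and ship_unit and led_red THEN overheat]. Adds overheat.
Round 3: r7 [IF overheat and reseat_ram THEN power_on]. Adds power_on.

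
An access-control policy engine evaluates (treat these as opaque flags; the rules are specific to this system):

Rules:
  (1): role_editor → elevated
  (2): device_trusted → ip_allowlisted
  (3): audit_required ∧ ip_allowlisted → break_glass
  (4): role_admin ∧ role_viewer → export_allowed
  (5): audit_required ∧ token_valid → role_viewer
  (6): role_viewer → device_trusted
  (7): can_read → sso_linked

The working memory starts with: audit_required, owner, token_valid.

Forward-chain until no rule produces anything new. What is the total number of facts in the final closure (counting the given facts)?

7

Round 1 — (5), derive role_viewer.
Round 2 — (6), derive device_trusted.
Round 3 — (2), derive ip_allowlisted.
Round 4 — (3), derive break_glass.
Closure: {audit_required, break_glass, device_trusted, ip_allowlisted, owner, role_viewer, token_valid} — 7 facts.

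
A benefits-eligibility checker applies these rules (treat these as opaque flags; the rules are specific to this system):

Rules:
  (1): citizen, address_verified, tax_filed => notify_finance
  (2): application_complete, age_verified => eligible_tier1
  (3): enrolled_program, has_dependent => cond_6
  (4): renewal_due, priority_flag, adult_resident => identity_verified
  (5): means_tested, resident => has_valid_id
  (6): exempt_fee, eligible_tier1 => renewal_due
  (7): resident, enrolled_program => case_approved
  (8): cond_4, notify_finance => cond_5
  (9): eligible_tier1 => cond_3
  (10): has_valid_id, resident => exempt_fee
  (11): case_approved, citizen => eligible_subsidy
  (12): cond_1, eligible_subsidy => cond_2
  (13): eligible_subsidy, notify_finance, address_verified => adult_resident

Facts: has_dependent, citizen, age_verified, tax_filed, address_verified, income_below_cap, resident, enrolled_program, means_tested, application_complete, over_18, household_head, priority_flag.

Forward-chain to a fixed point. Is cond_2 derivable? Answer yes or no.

Round 1 — (1), (2), (3), (5), (7), derive notify_finance, eligible_tier1, cond_6, has_valid_id, case_approved.
Round 2 — (9), (10), (11), derive cond_3, exempt_fee, eligible_subsidy.
Round 3 — (6), (13), derive renewal_due, adult_resident.
Round 4 — (4), derive identity_verified.
Fixed point reached. cond_2 is concluded only by (12); (12) needs cond_1 (never derived).

no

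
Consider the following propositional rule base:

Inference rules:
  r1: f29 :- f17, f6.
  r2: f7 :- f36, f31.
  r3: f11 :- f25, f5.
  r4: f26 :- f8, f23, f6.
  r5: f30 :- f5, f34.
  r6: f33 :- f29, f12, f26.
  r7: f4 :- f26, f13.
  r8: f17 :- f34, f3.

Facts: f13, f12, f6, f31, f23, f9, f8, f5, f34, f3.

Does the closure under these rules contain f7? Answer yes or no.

no

Round 1 fires r4, r5, r8, giving f26, f30, f17.
Round 2 fires r1, r7, giving f29, f4.
Round 3 fires r6, giving f33.
Fixed point reached. f7 is concluded only by r2; r2 needs f36 (never derived).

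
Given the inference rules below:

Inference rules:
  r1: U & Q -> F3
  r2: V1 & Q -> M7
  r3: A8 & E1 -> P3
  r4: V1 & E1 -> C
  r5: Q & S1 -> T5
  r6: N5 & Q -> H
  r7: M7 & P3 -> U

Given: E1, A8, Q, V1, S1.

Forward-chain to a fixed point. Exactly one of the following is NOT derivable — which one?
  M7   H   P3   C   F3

Round 1 fires r2, r3, r4, r5, giving M7, P3, C, T5.
Round 2 fires r7, giving U.
Round 3 fires r1, giving F3.
Derived: F3 (round 3), P3 (round 1), C (round 1), M7 (round 1). H never appears in any round.

H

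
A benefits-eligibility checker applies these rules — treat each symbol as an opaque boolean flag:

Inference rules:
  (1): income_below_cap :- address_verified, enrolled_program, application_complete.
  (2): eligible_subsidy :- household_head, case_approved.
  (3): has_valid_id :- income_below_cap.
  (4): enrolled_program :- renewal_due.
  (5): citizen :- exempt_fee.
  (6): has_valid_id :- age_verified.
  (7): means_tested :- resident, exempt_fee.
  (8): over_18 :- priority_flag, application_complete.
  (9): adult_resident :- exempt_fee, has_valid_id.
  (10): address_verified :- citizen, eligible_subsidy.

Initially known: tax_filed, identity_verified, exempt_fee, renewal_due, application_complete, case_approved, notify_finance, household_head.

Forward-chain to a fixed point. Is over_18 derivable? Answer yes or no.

Round 1: (2) [eligible_subsidy :- household_head, case_approved.]; (4) [enrolled_program :- renewal_due.]; (5) [citizen :- exempt_fee.]. New: eligible_subsidy, enrolled_program, citizen.
Round 2: (10) [address_verified :- citizen, eligible_subsidy.]. New: address_verified.
Round 3: (1) [income_below_cap :- address_verified, enrolled_program, application_complete.]. New: income_below_cap.
Round 4: (3) [has_valid_id :- income_below_cap.]. New: has_valid_id.
Round 5: (9) [adult_resident :- exempt_fee, has_valid_id.]. New: adult_resident.
Fixed point reached. over_18 is concluded only by (8); (8) needs priority_flag (never derived).

no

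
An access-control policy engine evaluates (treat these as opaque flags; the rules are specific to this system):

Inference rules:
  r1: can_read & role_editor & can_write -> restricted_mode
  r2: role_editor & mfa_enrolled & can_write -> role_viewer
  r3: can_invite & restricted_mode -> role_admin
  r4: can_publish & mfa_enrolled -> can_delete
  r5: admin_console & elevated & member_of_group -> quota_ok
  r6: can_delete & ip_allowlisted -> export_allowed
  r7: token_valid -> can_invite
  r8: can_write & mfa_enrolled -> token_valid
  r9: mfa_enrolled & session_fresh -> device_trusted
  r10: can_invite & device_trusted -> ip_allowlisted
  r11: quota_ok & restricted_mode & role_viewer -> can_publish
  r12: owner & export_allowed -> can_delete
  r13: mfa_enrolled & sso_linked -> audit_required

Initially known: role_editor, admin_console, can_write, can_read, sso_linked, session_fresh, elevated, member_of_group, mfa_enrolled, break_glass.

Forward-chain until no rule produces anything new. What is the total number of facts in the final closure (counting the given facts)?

Round 1 fires r1, r2, r5, r8, r9, r13, giving restricted_mode, role_viewer, quota_ok, token_valid, device_trusted, audit_required.
Round 2 fires r7, r11, giving can_invite, can_publish.
Round 3 fires r3, r4, r10, giving role_admin, can_delete, ip_allowlisted.
Round 4 fires r6, giving export_allowed.
Closure: {admin_console, audit_required, break_glass, can_delete, can_invite, can_publish, can_read, can_write, device_trusted, elevated, export_allowed, ip_allowlisted, member_of_group, mfa_enrolled, quota_ok, restricted_mode, role_admin, role_editor, role_viewer, session_fresh, sso_linked, token_valid} — 22 facts.

22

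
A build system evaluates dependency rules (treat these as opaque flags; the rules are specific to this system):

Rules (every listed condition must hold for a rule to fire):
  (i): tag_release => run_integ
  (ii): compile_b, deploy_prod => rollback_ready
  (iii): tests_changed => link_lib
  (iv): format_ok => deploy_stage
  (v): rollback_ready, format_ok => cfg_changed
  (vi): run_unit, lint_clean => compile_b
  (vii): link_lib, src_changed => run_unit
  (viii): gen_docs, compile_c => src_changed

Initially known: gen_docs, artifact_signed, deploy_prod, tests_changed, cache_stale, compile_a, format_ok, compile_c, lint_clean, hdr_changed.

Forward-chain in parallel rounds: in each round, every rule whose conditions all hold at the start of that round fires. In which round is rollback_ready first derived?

Round 1 — (iii), (iv), (viii), derive link_lib, deploy_stage, src_changed.
Round 2 — (vii), derive run_unit.
Round 3 — (vi), derive compile_b.
Round 4 — (ii), derive rollback_ready.
rollback_ready first appears in round 4.

4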